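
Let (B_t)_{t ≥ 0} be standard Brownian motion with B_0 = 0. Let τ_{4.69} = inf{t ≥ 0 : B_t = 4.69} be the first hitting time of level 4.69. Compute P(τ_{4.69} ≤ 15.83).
P(τ_{4.69} ≤ 15.83) = 2(1 − Φ(4.69/√15.83)) = 2(1 − Φ(1.1788)) ≈ 0.2385

By the reflection principle for standard BM, P(τ_b ≤ t) = 2 · P(B_t ≥ b). Since B_t ~ N(0, t), P(B_t ≥ 4.69) = 1 − Φ(4.69/√t) = 1 − Φ(4.69/√15.83) = 1 − Φ(1.1788) ≈ 0.11924. Doubling: P(τ_{4.69} ≤ 15.83) ≈ 2 · 0.11924 = 0.23848 ≈ 0.2385.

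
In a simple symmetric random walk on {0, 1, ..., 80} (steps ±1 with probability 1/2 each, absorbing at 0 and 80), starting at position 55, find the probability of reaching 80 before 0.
P(hit 80 before 0) = 55/80 = 11/16

Let u_k = P(hit 80 before 0 | start at k). Then u_0 = 0, u_80 = 1, and u_k = u_{k-1}/2 + u_{k+1}/2 for 1 ≤ k ≤ 79. This harmonic recurrence is solved by u_k = k/80, giving u_55 = 55/80 = 11/16.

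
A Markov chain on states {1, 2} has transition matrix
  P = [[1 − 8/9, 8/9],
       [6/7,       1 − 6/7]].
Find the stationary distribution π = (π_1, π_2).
π_1 = 27/55, π_2 = 28/55

Solve πP = π with π_1 + π_2 = 1. From πP = π: π_1 · (1 − 8/9) + π_2 · 6/7 = π_1 ⇒ π_2 · 6/7 = π_1 · 8/9 ⇒ π_2/π_1 = (8/9)/(6/7) = 28/27. Together with π_1 + π_2 = 1:
  π_1 = (6/7)/(8/9 + 6/7) = (6/7)/(110/63) = 27/55,
  π_2 = (8/9)/(8/9 + 6/7) = (8/9)/(110/63) = 28/55.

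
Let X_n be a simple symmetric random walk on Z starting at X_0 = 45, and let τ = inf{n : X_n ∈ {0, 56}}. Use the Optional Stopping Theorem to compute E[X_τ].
E[X_τ] = 45

X_n is a martingale and τ is a bounded-mean stopping time (indeed τ is finite a.s. with bounded expectation since the walk is in a bounded region). By the OST, E[X_τ] = E[X_0] = 45. Equivalently: E[X_τ] = 56 · P(hit 56 first) + 0 · P(hit 0 first) = 56 · (45/56) = 45.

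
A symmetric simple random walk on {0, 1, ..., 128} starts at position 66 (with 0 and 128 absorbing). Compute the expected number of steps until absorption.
E[τ | X_0 = 66] = 4092

Let v_k = E[τ | X_0 = k]. Boundary: v_0 = v_128 = 0. Recurrence: v_k = 1 + (v_{k-1} + v_{k+1})/2 for 1 ≤ k ≤ 127. The particular solution to v_k − (v_{k-1} + v_{k+1})/2 = 1 is v_k = −k^2. Adding homogeneous solution A + B k and matching boundaries gives v_k = k (128 − k). Substituting k = 66: v_66 = 66 · 62 = 4092.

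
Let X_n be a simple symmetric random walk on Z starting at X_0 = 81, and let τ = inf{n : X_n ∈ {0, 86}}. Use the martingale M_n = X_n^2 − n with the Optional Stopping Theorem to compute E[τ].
E[τ] = 405

M_n = X_n^2 − n is a martingale (since E[X_{n+1}^2 | F_n] = X_n^2 + 1). By OST (τ has finite mean in a bounded region), E[M_τ] = E[M_0] = X_0^2 − 0 = 81^2 = 6561. Also E[M_τ] = E[X_τ^2] − E[τ]. The walk exits at 0 or 86, with P(hit 86 first) = 81/86, so E[X_τ^2] = 86^2 · 81/86 + 0 = 6966. Thus E[τ] = E[X_τ^2] − E[M_τ] = 6966 − 6561 = 405 = 81(86 − 81) = 405.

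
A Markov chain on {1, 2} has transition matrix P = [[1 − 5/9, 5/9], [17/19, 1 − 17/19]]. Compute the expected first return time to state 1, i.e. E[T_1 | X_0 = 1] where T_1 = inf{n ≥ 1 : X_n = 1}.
E[T_1 | X_0 = 1] = 1/π_1 = 248/153

For an irreducible recurrent Markov chain with stationary distribution π, E[T_i | X_0 = i] = 1/π_i (Kac's formula). Here π_1 = (17/19)/(5/9 + 17/19) = (17/19)/(248/171) = 153/248, so E[T_1 | X_0 = 1] = 1/π_1 = (5/9 + 17/19)/(17/19) = (248/171)/(17/19) = 248/153.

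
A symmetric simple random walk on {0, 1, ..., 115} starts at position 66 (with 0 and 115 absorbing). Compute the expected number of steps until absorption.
E[τ | X_0 = 66] = 3234

Let v_k = E[τ | X_0 = k]. Boundary: v_0 = v_115 = 0. Recurrence: v_k = 1 + (v_{k-1} + v_{k+1})/2 for 1 ≤ k ≤ 114. The particular solution to v_k − (v_{k-1} + v_{k+1})/2 = 1 is v_k = −k^2. Adding homogeneous solution A + B k and matching boundaries gives v_k = k (115 − k). Substituting k = 66: v_66 = 66 · 49 = 3234.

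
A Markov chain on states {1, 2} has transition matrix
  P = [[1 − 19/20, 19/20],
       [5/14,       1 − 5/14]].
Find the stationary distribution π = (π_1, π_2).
π_1 = 50/183, π_2 = 133/183

Solve πP = π with π_1 + π_2 = 1. From πP = π: π_1 · (1 − 19/20) + π_2 · 5/14 = π_1 ⇒ π_2 · 5/14 = π_1 · 19/20 ⇒ π_2/π_1 = (19/20)/(5/14) = 133/50. Together with π_1 + π_2 = 1:
  π_1 = (5/14)/(19/20 + 5/14) = (5/14)/(183/140) = 50/183,
  π_2 = (19/20)/(19/20 + 5/14) = (19/20)/(183/140) = 133/183.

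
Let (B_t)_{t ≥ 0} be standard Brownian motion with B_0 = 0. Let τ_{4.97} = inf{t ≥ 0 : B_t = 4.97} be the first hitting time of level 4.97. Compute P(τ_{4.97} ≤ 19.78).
P(τ_{4.97} ≤ 19.78) = 2(1 − Φ(4.97/√19.78)) = 2(1 − Φ(1.1175)) ≈ 0.2638

By the reflection principle for standard BM, P(τ_b ≤ t) = 2 · P(B_t ≥ b). Since B_t ~ N(0, t), P(B_t ≥ 4.97) = 1 − Φ(4.97/√t) = 1 − Φ(4.97/√19.78) = 1 − Φ(1.1175) ≈ 0.13189. Doubling: P(τ_{4.97} ≤ 19.78) ≈ 2 · 0.13189 = 0.26378 ≈ 0.2638.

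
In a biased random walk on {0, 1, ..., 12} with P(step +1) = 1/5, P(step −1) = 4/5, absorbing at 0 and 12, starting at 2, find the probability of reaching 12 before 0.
P(hit 12 before 0) = (1 − (4)^2) / (1 − (4)^12) = 1/1118481

Let u_k denote P(reach 12 before 0 | start at k). Boundary: u_0 = 0, u_12 = 1. Recurrence: u_k = 1/5·u_{k+1} + 4/5·u_{k-1} for 1 ≤ k ≤ 11. Try u_k = A + B·r^k with r = q/p = (4/5)/(1/5) = 4. Substitution satisfies the recurrence; boundary conditions give:
  u_k = (1 − r^k) / (1 − r^N) = (1 − (4)^2) / (1 − (4)^12) = 1/1118481.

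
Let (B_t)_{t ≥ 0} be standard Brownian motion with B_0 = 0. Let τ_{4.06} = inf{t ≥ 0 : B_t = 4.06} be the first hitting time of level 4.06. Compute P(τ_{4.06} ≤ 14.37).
P(τ_{4.06} ≤ 14.37) = 2(1 − Φ(4.06/√14.37)) = 2(1 − Φ(1.0710)) ≈ 0.2842

By the reflection principle for standard BM, P(τ_b ≤ t) = 2 · P(B_t ≥ b). Since B_t ~ N(0, t), P(B_t ≥ 4.06) = 1 − Φ(4.06/√t) = 1 − Φ(4.06/√14.37) = 1 − Φ(1.0710) ≈ 0.14208. Doubling: P(τ_{4.06} ≤ 14.37) ≈ 2 · 0.14208 = 0.28416 ≈ 0.2842.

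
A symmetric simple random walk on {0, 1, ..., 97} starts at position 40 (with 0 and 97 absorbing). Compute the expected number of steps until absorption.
E[τ | X_0 = 40] = 2280

Let v_k = E[τ | X_0 = k]. Boundary: v_0 = v_97 = 0. Recurrence: v_k = 1 + (v_{k-1} + v_{k+1})/2 for 1 ≤ k ≤ 96. The particular solution to v_k − (v_{k-1} + v_{k+1})/2 = 1 is v_k = −k^2. Adding homogeneous solution A + B k and matching boundaries gives v_k = k (97 − k). Substituting k = 40: v_40 = 40 · 57 = 2280.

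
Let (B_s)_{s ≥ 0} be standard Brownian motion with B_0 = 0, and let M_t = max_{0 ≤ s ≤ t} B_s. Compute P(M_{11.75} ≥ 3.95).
P(M_{11.75} ≥ 3.95) = 2·P(B_{11.75} ≥ 3.95) = 2(1 − Φ(3.95/√11.75)) ≈ 0.2492

By the reflection principle for Brownian motion, P(M_t ≥ a) = 2 · P(B_t ≥ a) for a ≥ 0. Since B_t ~ N(0, t), P(B_t ≥ 3.95) = 1 − Φ(3.95/√t) = 1 − Φ(3.95/√11.75) = 1 − Φ(1.1523). So
  P(M_{11.75} ≥ 3.95) = 2(1 − Φ(1.1523)) ≈ 0.2492.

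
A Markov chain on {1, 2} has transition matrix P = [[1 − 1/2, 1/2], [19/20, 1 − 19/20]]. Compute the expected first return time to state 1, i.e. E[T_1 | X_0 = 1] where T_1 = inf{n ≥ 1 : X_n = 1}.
E[T_1 | X_0 = 1] = 1/π_1 = 29/19

For an irreducible recurrent Markov chain with stationary distribution π, E[T_i | X_0 = i] = 1/π_i (Kac's formula). Here π_1 = (19/20)/(1/2 + 19/20) = (19/20)/(29/20) = 19/29, so E[T_1 | X_0 = 1] = 1/π_1 = (1/2 + 19/20)/(19/20) = (29/20)/(19/20) = 29/19.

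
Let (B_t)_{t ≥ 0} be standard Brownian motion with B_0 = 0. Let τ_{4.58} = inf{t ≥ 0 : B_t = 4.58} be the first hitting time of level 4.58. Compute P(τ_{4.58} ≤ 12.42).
P(τ_{4.58} ≤ 12.42) = 2(1 − Φ(4.58/√12.42)) = 2(1 − Φ(1.2996)) ≈ 0.1937

By the reflection principle for standard BM, P(τ_b ≤ t) = 2 · P(B_t ≥ b). Since B_t ~ N(0, t), P(B_t ≥ 4.58) = 1 − Φ(4.58/√t) = 1 − Φ(4.58/√12.42) = 1 − Φ(1.2996) ≈ 0.09687. Doubling: P(τ_{4.58} ≤ 12.42) ≈ 2 · 0.09687 = 0.19374 ≈ 0.1937.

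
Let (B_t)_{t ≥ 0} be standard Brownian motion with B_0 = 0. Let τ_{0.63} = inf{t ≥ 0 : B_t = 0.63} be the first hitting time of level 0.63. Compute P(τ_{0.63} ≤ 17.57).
P(τ_{0.63} ≤ 17.57) = 2(1 − Φ(0.63/√17.57)) = 2(1 − Φ(0.1503)) ≈ 0.8805

By the reflection principle for standard BM, P(τ_b ≤ t) = 2 · P(B_t ≥ b). Since B_t ~ N(0, t), P(B_t ≥ 0.63) = 1 − Φ(0.63/√t) = 1 − Φ(0.63/√17.57) = 1 − Φ(0.1503) ≈ 0.44026. Doubling: P(τ_{0.63} ≤ 17.57) ≈ 2 · 0.44026 = 0.88052 ≈ 0.8805.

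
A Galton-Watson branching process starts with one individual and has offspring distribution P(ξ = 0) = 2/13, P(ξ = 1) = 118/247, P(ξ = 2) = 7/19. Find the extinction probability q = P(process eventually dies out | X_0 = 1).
q = 38/91

The pgf is f(s) = 2/13 + 118/247·s + 7/19·s². The extinction probability q is the smallest fixed point of f in [0, 1]. Setting s = f(s):
  7/19·s² + (118/247 − 1)·s + 2/13 = 0
  7/19·s² − (2/13 + 7/19)·s + 2/13 = 0
which factors as (s − 1)·(7/19·s − 2/13) = 0, giving roots s = 1 and s = (2/13)/(7/19) = 38/91.
Mean offspring μ = 118/247 + 2·7/19 = 300/247 > 1 (supercritical), so q < 1. The extinction probability is the smaller root: q = (2/13)/(7/19) = 38/91.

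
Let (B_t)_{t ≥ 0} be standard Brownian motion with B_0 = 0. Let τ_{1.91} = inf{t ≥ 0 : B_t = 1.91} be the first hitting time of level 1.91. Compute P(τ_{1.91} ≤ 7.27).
P(τ_{1.91} ≤ 7.27) = 2(1 − Φ(1.91/√7.27)) = 2(1 − Φ(0.7084)) ≈ 0.4787

By the reflection principle for standard BM, P(τ_b ≤ t) = 2 · P(B_t ≥ b). Since B_t ~ N(0, t), P(B_t ≥ 1.91) = 1 − Φ(1.91/√t) = 1 − Φ(1.91/√7.27) = 1 − Φ(0.7084) ≈ 0.23935. Doubling: P(τ_{1.91} ≤ 7.27) ≈ 2 · 0.23935 = 0.47870 ≈ 0.4787.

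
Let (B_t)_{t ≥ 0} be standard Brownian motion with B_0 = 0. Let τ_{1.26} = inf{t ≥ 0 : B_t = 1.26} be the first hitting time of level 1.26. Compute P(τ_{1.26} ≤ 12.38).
P(τ_{1.26} ≤ 12.38) = 2(1 − Φ(1.26/√12.38)) = 2(1 − Φ(0.3581)) ≈ 0.7203

By the reflection principle for standard BM, P(τ_b ≤ t) = 2 · P(B_t ≥ b). Since B_t ~ N(0, t), P(B_t ≥ 1.26) = 1 − Φ(1.26/√t) = 1 − Φ(1.26/√12.38) = 1 − Φ(0.3581) ≈ 0.36013. Doubling: P(τ_{1.26} ≤ 12.38) ≈ 2 · 0.36013 = 0.72026 ≈ 0.7203.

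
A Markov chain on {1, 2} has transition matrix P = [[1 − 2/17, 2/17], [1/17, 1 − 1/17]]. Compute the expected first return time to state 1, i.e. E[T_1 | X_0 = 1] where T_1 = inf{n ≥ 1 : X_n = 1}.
E[T_1 | X_0 = 1] = 1/π_1 = 3

For an irreducible recurrent Markov chain with stationary distribution π, E[T_i | X_0 = i] = 1/π_i (Kac's formula). Here π_1 = (1/17)/(2/17 + 1/17) = (1/17)/(3/17) = 1/3, so E[T_1 | X_0 = 1] = 1/π_1 = (2/17 + 1/17)/(1/17) = (3/17)/(1/17) = 3.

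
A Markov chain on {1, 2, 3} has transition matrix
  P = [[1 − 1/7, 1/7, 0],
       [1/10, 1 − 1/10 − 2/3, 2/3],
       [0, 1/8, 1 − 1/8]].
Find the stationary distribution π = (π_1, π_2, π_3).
π = (21/211, 30/211, 160/211)

This is a birth-death chain on three states, which satisfies detailed balance: π_1 · P_{12} = π_2 · P_{21} and π_2 · P_{23} = π_3 · P_{32}.
From π_1 · 1/7 = π_2 · 1/10: π_2/π_1 = (1/7)/(1/10) = 10/7.
From π_2 · 2/3 = π_3 · 1/8: π_3/π_2 = (2/3)/(1/8) = 16/3.
Take π_1 proportional to 1; then unnormalized π = (1, 10/7, 160/21). Normalize by dividing by the sum 211/21:
  π = (21/211, 30/211, 160/211).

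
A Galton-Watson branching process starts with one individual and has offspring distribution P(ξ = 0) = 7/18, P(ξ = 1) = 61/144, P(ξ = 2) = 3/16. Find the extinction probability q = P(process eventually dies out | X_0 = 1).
q = 1

Mean offspring μ = 0·7/18 + 1·61/144 + 2·3/16 = 115/144 ≤ 1. For μ ≤ 1 with offspring not concentrated at 1, the Galton-Watson process goes extinct almost surely, so q = 1.
(Algebraic check: The pgf is f(s) = 7/18 + 61/144·s + 3/16·s². The extinction probability q is the smallest fixed point of f in [0, 1]. Setting s = f(s):
  3/16·s² + (61/144 − 1)·s + 7/18 = 0
  3/16·s² − (7/18 + 3/16)·s + 7/18 = 0
which factors as (s − 1)·(3/16·s − 7/18) = 0, giving roots s = 1 and s = (7/18)/(3/16) = 56/27. Since 56/27 ≥ 1, the smallest root in [0, 1] is s = 1.)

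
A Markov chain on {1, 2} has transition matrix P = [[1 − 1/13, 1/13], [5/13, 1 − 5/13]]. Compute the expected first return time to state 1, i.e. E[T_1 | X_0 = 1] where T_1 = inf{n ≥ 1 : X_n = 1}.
E[T_1 | X_0 = 1] = 1/π_1 = 6/5

For an irreducible recurrent Markov chain with stationary distribution π, E[T_i | X_0 = i] = 1/π_i (Kac's formula). Here π_1 = (5/13)/(1/13 + 5/13) = (5/13)/(6/13) = 5/6, so E[T_1 | X_0 = 1] = 1/π_1 = (1/13 + 5/13)/(5/13) = (6/13)/(5/13) = 6/5.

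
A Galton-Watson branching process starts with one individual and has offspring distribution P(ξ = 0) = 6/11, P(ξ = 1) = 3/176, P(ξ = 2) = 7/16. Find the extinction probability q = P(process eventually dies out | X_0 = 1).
q = 1

Mean offspring μ = 0·6/11 + 1·3/176 + 2·7/16 = 157/176 ≤ 1. For μ ≤ 1 with offspring not concentrated at 1, the Galton-Watson process goes extinct almost surely, so q = 1.
(Algebraic check: The pgf is f(s) = 6/11 + 3/176·s + 7/16·s². The extinction probability q is the smallest fixed point of f in [0, 1]. Setting s = f(s):
  7/16·s² + (3/176 − 1)·s + 6/11 = 0
  7/16·s² − (6/11 + 7/16)·s + 6/11 = 0
which factors as (s − 1)·(7/16·s − 6/11) = 0, giving roots s = 1 and s = (6/11)/(7/16) = 96/77. Since 96/77 ≥ 1, the smallest root in [0, 1] is s = 1.)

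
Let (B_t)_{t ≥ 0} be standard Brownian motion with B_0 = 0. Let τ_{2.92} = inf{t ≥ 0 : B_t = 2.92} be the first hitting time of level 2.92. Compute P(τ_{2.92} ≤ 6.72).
P(τ_{2.92} ≤ 6.72) = 2(1 − Φ(2.92/√6.72)) = 2(1 − Φ(1.1264)) ≈ 0.2600

By the reflection principle for standard BM, P(τ_b ≤ t) = 2 · P(B_t ≥ b). Since B_t ~ N(0, t), P(B_t ≥ 2.92) = 1 − Φ(2.92/√t) = 1 − Φ(2.92/√6.72) = 1 − Φ(1.1264) ≈ 0.13000. Doubling: P(τ_{2.92} ≤ 6.72) ≈ 2 · 0.13000 = 0.26000 ≈ 0.2600.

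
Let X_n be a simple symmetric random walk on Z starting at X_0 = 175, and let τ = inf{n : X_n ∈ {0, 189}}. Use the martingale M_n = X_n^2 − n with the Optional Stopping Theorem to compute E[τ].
E[τ] = 2450

M_n = X_n^2 − n is a martingale (since E[X_{n+1}^2 | F_n] = X_n^2 + 1). By OST (τ has finite mean in a bounded region), E[M_τ] = E[M_0] = X_0^2 − 0 = 175^2 = 30625. Also E[M_τ] = E[X_τ^2] − E[τ]. The walk exits at 0 or 189, with P(hit 189 first) = 175/189, so E[X_τ^2] = 189^2 · 175/189 + 0 = 33075. Thus E[τ] = E[X_τ^2] − E[M_τ] = 33075 − 30625 = 2450 = 175(189 − 175) = 2450.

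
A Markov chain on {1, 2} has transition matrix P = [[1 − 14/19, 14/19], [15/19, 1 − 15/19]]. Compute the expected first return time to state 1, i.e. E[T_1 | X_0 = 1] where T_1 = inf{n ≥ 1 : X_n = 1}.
E[T_1 | X_0 = 1] = 1/π_1 = 29/15

For an irreducible recurrent Markov chain with stationary distribution π, E[T_i | X_0 = i] = 1/π_i (Kac's formula). Here π_1 = (15/19)/(14/19 + 15/19) = (15/19)/(29/19) = 15/29, so E[T_1 | X_0 = 1] = 1/π_1 = (14/19 + 15/19)/(15/19) = (29/19)/(15/19) = 29/15.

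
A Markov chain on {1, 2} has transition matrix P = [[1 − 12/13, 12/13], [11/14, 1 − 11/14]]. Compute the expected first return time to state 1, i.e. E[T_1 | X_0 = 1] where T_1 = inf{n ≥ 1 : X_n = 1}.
E[T_1 | X_0 = 1] = 1/π_1 = 311/143

For an irreducible recurrent Markov chain with stationary distribution π, E[T_i | X_0 = i] = 1/π_i (Kac's formula). Here π_1 = (11/14)/(12/13 + 11/14) = (11/14)/(311/182) = 143/311, so E[T_1 | X_0 = 1] = 1/π_1 = (12/13 + 11/14)/(11/14) = (311/182)/(11/14) = 311/143.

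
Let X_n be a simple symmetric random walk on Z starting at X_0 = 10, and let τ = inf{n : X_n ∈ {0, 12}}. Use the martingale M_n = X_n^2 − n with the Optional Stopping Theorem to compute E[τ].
E[τ] = 20

M_n = X_n^2 − n is a martingale (since E[X_{n+1}^2 | F_n] = X_n^2 + 1). By OST (τ has finite mean in a bounded region), E[M_τ] = E[M_0] = X_0^2 − 0 = 10^2 = 100. Also E[M_τ] = E[X_τ^2] − E[τ]. The walk exits at 0 or 12, with P(hit 12 first) = 10/12, so E[X_τ^2] = 12^2 · 10/12 + 0 = 120. Thus E[τ] = E[X_τ^2] − E[M_τ] = 120 − 100 = 20 = 10(12 − 10) = 20.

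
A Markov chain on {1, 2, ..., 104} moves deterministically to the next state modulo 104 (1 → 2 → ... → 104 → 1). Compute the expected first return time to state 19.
E[T_19 | X_0 = 19] = 104

The chain cycles deterministically, so starting at state 19 it returns in exactly 104 steps. Equivalently, the stationary distribution is uniform π_j = 1/104 for every state j, so by Kac's formula E[T_19] = 1/π_19 = 104.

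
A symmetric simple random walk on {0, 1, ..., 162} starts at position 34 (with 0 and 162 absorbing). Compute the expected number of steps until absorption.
E[τ | X_0 = 34] = 4352

Let v_k = E[τ | X_0 = k]. Boundary: v_0 = v_162 = 0. Recurrence: v_k = 1 + (v_{k-1} + v_{k+1})/2 for 1 ≤ k ≤ 161. The particular solution to v_k − (v_{k-1} + v_{k+1})/2 = 1 is v_k = −k^2. Adding homogeneous solution A + B k and matching boundaries gives v_k = k (162 − k). Substituting k = 34: v_34 = 34 · 128 = 4352.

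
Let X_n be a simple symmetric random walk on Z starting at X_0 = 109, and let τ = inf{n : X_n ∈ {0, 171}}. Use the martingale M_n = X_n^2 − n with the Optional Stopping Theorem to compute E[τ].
E[τ] = 6758

M_n = X_n^2 − n is a martingale (since E[X_{n+1}^2 | F_n] = X_n^2 + 1). By OST (τ has finite mean in a bounded region), E[M_τ] = E[M_0] = X_0^2 − 0 = 109^2 = 11881. Also E[M_τ] = E[X_τ^2] − E[τ]. The walk exits at 0 or 171, with P(hit 171 first) = 109/171, so E[X_τ^2] = 171^2 · 109/171 + 0 = 18639. Thus E[τ] = E[X_τ^2] − E[M_τ] = 18639 − 11881 = 6758 = 109(171 − 109) = 6758.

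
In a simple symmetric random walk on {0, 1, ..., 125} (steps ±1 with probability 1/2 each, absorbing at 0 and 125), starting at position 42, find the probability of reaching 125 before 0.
P(hit 125 before 0) = 42/125

Let u_k = P(hit 125 before 0 | start at k). Then u_0 = 0, u_125 = 1, and u_k = u_{k-1}/2 + u_{k+1}/2 for 1 ≤ k ≤ 124. This harmonic recurrence is solved by u_k = k/125, giving u_42 = 42/125.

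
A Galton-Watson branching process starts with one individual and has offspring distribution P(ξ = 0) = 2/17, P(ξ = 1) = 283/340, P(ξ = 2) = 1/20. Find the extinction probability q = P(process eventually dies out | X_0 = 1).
q = 1

Mean offspring μ = 0·2/17 + 1·283/340 + 2·1/20 = 317/340 ≤ 1. For μ ≤ 1 with offspring not concentrated at 1, the Galton-Watson process goes extinct almost surely, so q = 1.
(Algebraic check: The pgf is f(s) = 2/17 + 283/340·s + 1/20·s². The extinction probability q is the smallest fixed point of f in [0, 1]. Setting s = f(s):
  1/20·s² + (283/340 − 1)·s + 2/17 = 0
  1/20·s² − (2/17 + 1/20)·s + 2/17 = 0
which factors as (s − 1)·(1/20·s − 2/17) = 0, giving roots s = 1 and s = (2/17)/(1/20) = 40/17. Since 40/17 ≥ 1, the smallest root in [0, 1] is s = 1.)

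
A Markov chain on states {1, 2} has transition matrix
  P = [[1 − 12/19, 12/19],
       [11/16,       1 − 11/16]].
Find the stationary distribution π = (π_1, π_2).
π_1 = 209/401, π_2 = 192/401

Solve πP = π with π_1 + π_2 = 1. From πP = π: π_1 · (1 − 12/19) + π_2 · 11/16 = π_1 ⇒ π_2 · 11/16 = π_1 · 12/19 ⇒ π_2/π_1 = (12/19)/(11/16) = 192/209. Together with π_1 + π_2 = 1:
  π_1 = (11/16)/(12/19 + 11/16) = (11/16)/(401/304) = 209/401,
  π_2 = (12/19)/(12/19 + 11/16) = (12/19)/(401/304) = 192/401.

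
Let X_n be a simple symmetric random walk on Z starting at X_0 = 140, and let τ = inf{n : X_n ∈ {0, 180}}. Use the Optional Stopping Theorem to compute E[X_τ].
E[X_τ] = 140

X_n is a martingale and τ is a bounded-mean stopping time (indeed τ is finite a.s. with bounded expectation since the walk is in a bounded region). By the OST, E[X_τ] = E[X_0] = 140. Equivalently: E[X_τ] = 180 · P(hit 180 first) + 0 · P(hit 0 first) = 180 · (140/180) = 140.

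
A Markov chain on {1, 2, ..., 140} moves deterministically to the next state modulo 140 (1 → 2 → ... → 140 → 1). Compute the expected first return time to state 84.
E[T_84 | X_0 = 84] = 140

The chain cycles deterministically, so starting at state 84 it returns in exactly 140 steps. Equivalently, the stationary distribution is uniform π_j = 1/140 for every state j, so by Kac's formula E[T_84] = 1/π_84 = 140.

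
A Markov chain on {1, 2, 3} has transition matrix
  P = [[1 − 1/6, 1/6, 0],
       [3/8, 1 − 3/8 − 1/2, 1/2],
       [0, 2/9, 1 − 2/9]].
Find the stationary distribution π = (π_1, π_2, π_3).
π = (9/22, 2/11, 9/22)

This is a birth-death chain on three states, which satisfies detailed balance: π_1 · P_{12} = π_2 · P_{21} and π_2 · P_{23} = π_3 · P_{32}.
From π_1 · 1/6 = π_2 · 3/8: π_2/π_1 = (1/6)/(3/8) = 4/9.
From π_2 · 1/2 = π_3 · 2/9: π_3/π_2 = (1/2)/(2/9) = 9/4.
Take π_1 proportional to 1; then unnormalized π = (1, 4/9, 1). Normalize by dividing by the sum 22/9:
  π = (9/22, 2/11, 9/22).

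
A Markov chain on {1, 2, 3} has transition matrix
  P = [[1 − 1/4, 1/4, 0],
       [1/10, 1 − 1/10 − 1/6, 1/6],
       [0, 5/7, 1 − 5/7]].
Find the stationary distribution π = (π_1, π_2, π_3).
π = (12/49, 30/49, 1/7)

This is a birth-death chain on three states, which satisfies detailed balance: π_1 · P_{12} = π_2 · P_{21} and π_2 · P_{23} = π_3 · P_{32}.
From π_1 · 1/4 = π_2 · 1/10: π_2/π_1 = (1/4)/(1/10) = 5/2.
From π_2 · 1/6 = π_3 · 5/7: π_3/π_2 = (1/6)/(5/7) = 7/30.
Take π_1 proportional to 1; then unnormalized π = (1, 5/2, 7/12). Normalize by dividing by the sum 49/12:
  π = (12/49, 30/49, 1/7).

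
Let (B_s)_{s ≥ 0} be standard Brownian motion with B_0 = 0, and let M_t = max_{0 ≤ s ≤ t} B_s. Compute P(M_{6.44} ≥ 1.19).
P(M_{6.44} ≥ 1.19) = 2·P(B_{6.44} ≥ 1.19) = 2(1 − Φ(1.19/√6.44)) ≈ 0.6391

By the reflection principle for Brownian motion, P(M_t ≥ a) = 2 · P(B_t ≥ a) for a ≥ 0. Since B_t ~ N(0, t), P(B_t ≥ 1.19) = 1 − Φ(1.19/√t) = 1 − Φ(1.19/√6.44) = 1 − Φ(0.4689). So
  P(M_{6.44} ≥ 1.19) = 2(1 − Φ(0.4689)) ≈ 0.6391.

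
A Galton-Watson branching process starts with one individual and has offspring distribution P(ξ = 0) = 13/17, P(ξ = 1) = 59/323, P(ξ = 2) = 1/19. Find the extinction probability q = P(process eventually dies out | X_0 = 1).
q = 1

Mean offspring μ = 0·13/17 + 1·59/323 + 2·1/19 = 93/323 ≤ 1. For μ ≤ 1 with offspring not concentrated at 1, the Galton-Watson process goes extinct almost surely, so q = 1.
(Algebraic check: The pgf is f(s) = 13/17 + 59/323·s + 1/19·s². The extinction probability q is the smallest fixed point of f in [0, 1]. Setting s = f(s):
  1/19·s² + (59/323 − 1)·s + 13/17 = 0
  1/19·s² − (13/17 + 1/19)·s + 13/17 = 0
which factors as (s − 1)·(1/19·s − 13/17) = 0, giving roots s = 1 and s = (13/17)/(1/19) = 247/17. Since 247/17 ≥ 1, the smallest root in [0, 1] is s = 1.)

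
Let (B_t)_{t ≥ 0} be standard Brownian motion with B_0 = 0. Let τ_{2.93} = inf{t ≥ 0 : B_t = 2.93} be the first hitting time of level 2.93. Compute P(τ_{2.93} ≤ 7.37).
P(τ_{2.93} ≤ 7.37) = 2(1 − Φ(2.93/√7.37)) = 2(1 − Φ(1.0793)) ≈ 0.2805

By the reflection principle for standard BM, P(τ_b ≤ t) = 2 · P(B_t ≥ b). Since B_t ~ N(0, t), P(B_t ≥ 2.93) = 1 − Φ(2.93/√t) = 1 − Φ(2.93/√7.37) = 1 − Φ(1.0793) ≈ 0.14023. Doubling: P(τ_{2.93} ≤ 7.37) ≈ 2 · 0.14023 = 0.28046 ≈ 0.2805.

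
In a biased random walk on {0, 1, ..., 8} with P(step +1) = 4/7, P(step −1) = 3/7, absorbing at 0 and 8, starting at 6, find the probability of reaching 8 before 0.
P(hit 8 before 0) = (1 − (3/4)^6) / (1 − (3/4)^8) = 7696/8425

Let u_k denote P(reach 8 before 0 | start at k). Boundary: u_0 = 0, u_8 = 1. Recurrence: u_k = 4/7·u_{k+1} + 3/7·u_{k-1} for 1 ≤ k ≤ 7. Try u_k = A + B·r^k with r = q/p = (3/7)/(4/7) = 3/4. Substitution satisfies the recurrence; boundary conditions give:
  u_k = (1 − r^k) / (1 − r^N) = (1 − (3/4)^6) / (1 − (3/4)^8) = 7696/8425.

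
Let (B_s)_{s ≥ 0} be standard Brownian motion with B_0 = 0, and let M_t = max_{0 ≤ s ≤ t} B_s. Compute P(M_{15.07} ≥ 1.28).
P(M_{15.07} ≥ 1.28) = 2·P(B_{15.07} ≥ 1.28) = 2(1 − Φ(1.28/√15.07)) ≈ 0.7416

By the reflection principle for Brownian motion, P(M_t ≥ a) = 2 · P(B_t ≥ a) for a ≥ 0. Since B_t ~ N(0, t), P(B_t ≥ 1.28) = 1 − Φ(1.28/√t) = 1 − Φ(1.28/√15.07) = 1 − Φ(0.3297). So
  P(M_{15.07} ≥ 1.28) = 2(1 − Φ(0.3297)) ≈ 0.7416.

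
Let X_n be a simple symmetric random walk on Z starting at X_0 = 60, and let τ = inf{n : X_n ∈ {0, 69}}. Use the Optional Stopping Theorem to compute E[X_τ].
E[X_τ] = 60

X_n is a martingale and τ is a bounded-mean stopping time (indeed τ is finite a.s. with bounded expectation since the walk is in a bounded region). By the OST, E[X_τ] = E[X_0] = 60. Equivalently: E[X_τ] = 69 · P(hit 69 first) + 0 · P(hit 0 first) = 69 · (60/69) = 60.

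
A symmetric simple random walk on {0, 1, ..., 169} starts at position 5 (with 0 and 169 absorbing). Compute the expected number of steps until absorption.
E[τ | X_0 = 5] = 820

Let v_k = E[τ | X_0 = k]. Boundary: v_0 = v_169 = 0. Recurrence: v_k = 1 + (v_{k-1} + v_{k+1})/2 for 1 ≤ k ≤ 168. The particular solution to v_k − (v_{k-1} + v_{k+1})/2 = 1 is v_k = −k^2. Adding homogeneous solution A + B k and matching boundaries gives v_k = k (169 − k). Substituting k = 5: v_5 = 5 · 164 = 820.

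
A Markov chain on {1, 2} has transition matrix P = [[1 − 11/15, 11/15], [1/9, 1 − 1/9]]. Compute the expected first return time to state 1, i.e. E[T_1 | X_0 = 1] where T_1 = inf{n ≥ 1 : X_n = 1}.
E[T_1 | X_0 = 1] = 1/π_1 = 38/5

For an irreducible recurrent Markov chain with stationary distribution π, E[T_i | X_0 = i] = 1/π_i (Kac's formula). Here π_1 = (1/9)/(11/15 + 1/9) = (1/9)/(38/45) = 5/38, so E[T_1 | X_0 = 1] = 1/π_1 = (11/15 + 1/9)/(1/9) = (38/45)/(1/9) = 38/5.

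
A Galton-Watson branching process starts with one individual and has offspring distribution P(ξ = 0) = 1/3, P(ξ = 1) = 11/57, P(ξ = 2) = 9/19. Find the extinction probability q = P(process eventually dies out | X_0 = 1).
q = 19/27

The pgf is f(s) = 1/3 + 11/57·s + 9/19·s². The extinction probability q is the smallest fixed point of f in [0, 1]. Setting s = f(s):
  9/19·s² + (11/57 − 1)·s + 1/3 = 0
  9/19·s² − (1/3 + 9/19)·s + 1/3 = 0
which factors as (s − 1)·(9/19·s − 1/3) = 0, giving roots s = 1 and s = (1/3)/(9/19) = 19/27.
Mean offspring μ = 11/57 + 2·9/19 = 65/57 > 1 (supercritical), so q < 1. The extinction probability is the smaller root: q = (1/3)/(9/19) = 19/27.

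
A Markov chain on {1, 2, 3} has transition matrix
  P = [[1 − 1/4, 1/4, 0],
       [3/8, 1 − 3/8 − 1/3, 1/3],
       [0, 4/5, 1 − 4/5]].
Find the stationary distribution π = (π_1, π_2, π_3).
π = (18/35, 12/35, 1/7)

This is a birth-death chain on three states, which satisfies detailed balance: π_1 · P_{12} = π_2 · P_{21} and π_2 · P_{23} = π_3 · P_{32}.
From π_1 · 1/4 = π_2 · 3/8: π_2/π_1 = (1/4)/(3/8) = 2/3.
From π_2 · 1/3 = π_3 · 4/5: π_3/π_2 = (1/3)/(4/5) = 5/12.
Take π_1 proportional to 1; then unnormalized π = (1, 2/3, 5/18). Normalize by dividing by the sum 35/18:
  π = (18/35, 12/35, 1/7).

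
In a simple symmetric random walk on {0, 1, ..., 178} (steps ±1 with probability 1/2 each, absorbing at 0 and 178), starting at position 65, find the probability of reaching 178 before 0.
P(hit 178 before 0) = 65/178

Let u_k = P(hit 178 before 0 | start at k). Then u_0 = 0, u_178 = 1, and u_k = u_{k-1}/2 + u_{k+1}/2 for 1 ≤ k ≤ 177. This harmonic recurrence is solved by u_k = k/178, giving u_65 = 65/178.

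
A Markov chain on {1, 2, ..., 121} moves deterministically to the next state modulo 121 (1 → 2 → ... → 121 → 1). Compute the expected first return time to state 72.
E[T_72 | X_0 = 72] = 121

The chain cycles deterministically, so starting at state 72 it returns in exactly 121 steps. Equivalently, the stationary distribution is uniform π_j = 1/121 for every state j, so by Kac's formula E[T_72] = 1/π_72 = 121.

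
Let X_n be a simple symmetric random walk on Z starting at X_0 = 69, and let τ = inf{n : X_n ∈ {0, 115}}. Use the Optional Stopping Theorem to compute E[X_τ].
E[X_τ] = 69

X_n is a martingale and τ is a bounded-mean stopping time (indeed τ is finite a.s. with bounded expectation since the walk is in a bounded region). By the OST, E[X_τ] = E[X_0] = 69. Equivalently: E[X_τ] = 115 · P(hit 115 first) + 0 · P(hit 0 first) = 115 · (69/115) = 69.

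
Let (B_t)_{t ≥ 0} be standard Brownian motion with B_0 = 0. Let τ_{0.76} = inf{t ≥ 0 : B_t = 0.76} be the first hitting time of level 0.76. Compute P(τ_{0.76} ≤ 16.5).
P(τ_{0.76} ≤ 16.5) = 2(1 − Φ(0.76/√16.5)) = 2(1 − Φ(0.1871)) ≈ 0.8516

By the reflection principle for standard BM, P(τ_b ≤ t) = 2 · P(B_t ≥ b). Since B_t ~ N(0, t), P(B_t ≥ 0.76) = 1 − Φ(0.76/√t) = 1 − Φ(0.76/√16.5) = 1 − Φ(0.1871) ≈ 0.42579. Doubling: P(τ_{0.76} ≤ 16.5) ≈ 2 · 0.42579 = 0.85158 ≈ 0.8516.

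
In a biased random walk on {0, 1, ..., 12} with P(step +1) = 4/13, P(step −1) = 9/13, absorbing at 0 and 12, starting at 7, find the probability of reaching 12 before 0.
P(hit 12 before 0) = (1 − (9/4)^7) / (1 − (9/4)^12) = 976196608/56482551853

Let u_k denote P(reach 12 before 0 | start at k). Boundary: u_0 = 0, u_12 = 1. Recurrence: u_k = 4/13·u_{k+1} + 9/13·u_{k-1} for 1 ≤ k ≤ 11. Try u_k = A + B·r^k with r = q/p = (9/13)/(4/13) = 9/4. Substitution satisfies the recurrence; boundary conditions give:
  u_k = (1 − r^k) / (1 − r^N) = (1 − (9/4)^7) / (1 − (9/4)^12) = 976196608/56482551853.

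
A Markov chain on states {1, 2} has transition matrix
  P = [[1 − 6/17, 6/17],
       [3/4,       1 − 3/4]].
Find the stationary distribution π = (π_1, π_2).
π_1 = 17/25, π_2 = 8/25

Solve πP = π with π_1 + π_2 = 1. From πP = π: π_1 · (1 − 6/17) + π_2 · 3/4 = π_1 ⇒ π_2 · 3/4 = π_1 · 6/17 ⇒ π_2/π_1 = (6/17)/(3/4) = 8/17. Together with π_1 + π_2 = 1:
  π_1 = (3/4)/(6/17 + 3/4) = (3/4)/(75/68) = 17/25,
  π_2 = (6/17)/(6/17 + 3/4) = (6/17)/(75/68) = 8/25.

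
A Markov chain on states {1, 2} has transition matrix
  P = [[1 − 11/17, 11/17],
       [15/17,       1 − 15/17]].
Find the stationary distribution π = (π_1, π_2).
π_1 = 15/26, π_2 = 11/26

Solve πP = π with π_1 + π_2 = 1. From πP = π: π_1 · (1 − 11/17) + π_2 · 15/17 = π_1 ⇒ π_2 · 15/17 = π_1 · 11/17 ⇒ π_2/π_1 = (11/17)/(15/17) = 11/15. Together with π_1 + π_2 = 1:
  π_1 = (15/17)/(11/17 + 15/17) = (15/17)/(26/17) = 15/26,
  π_2 = (11/17)/(11/17 + 15/17) = (11/17)/(26/17) = 11/26.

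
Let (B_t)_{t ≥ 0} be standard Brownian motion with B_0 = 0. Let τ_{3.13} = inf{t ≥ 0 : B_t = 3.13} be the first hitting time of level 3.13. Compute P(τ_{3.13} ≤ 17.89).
P(τ_{3.13} ≤ 17.89) = 2(1 − Φ(3.13/√17.89)) = 2(1 − Φ(0.7400)) ≈ 0.4593

By the reflection principle for standard BM, P(τ_b ≤ t) = 2 · P(B_t ≥ b). Since B_t ~ N(0, t), P(B_t ≥ 3.13) = 1 − Φ(3.13/√t) = 1 − Φ(3.13/√17.89) = 1 − Φ(0.7400) ≈ 0.22965. Doubling: P(τ_{3.13} ≤ 17.89) ≈ 2 · 0.22965 = 0.45930 ≈ 0.4593.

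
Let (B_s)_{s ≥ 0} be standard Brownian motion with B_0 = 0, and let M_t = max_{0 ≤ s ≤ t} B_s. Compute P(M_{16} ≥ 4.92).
P(M_{16} ≥ 4.92) = 2·P(B_{16} ≥ 4.92) = 2(1 − Φ(4.92/√16)) ≈ 0.2187

By the reflection principle for Brownian motion, P(M_t ≥ a) = 2 · P(B_t ≥ a) for a ≥ 0. Since B_t ~ N(0, t), P(B_t ≥ 4.92) = 1 − Φ(4.92/√t) = 1 − Φ(4.92/√16) = 1 − Φ(1.2300). So
  P(M_{16} ≥ 4.92) = 2(1 − Φ(1.2300)) ≈ 0.2187.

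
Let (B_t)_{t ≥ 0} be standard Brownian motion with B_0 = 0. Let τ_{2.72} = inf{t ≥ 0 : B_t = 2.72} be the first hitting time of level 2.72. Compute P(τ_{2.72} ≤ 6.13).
P(τ_{2.72} ≤ 6.13) = 2(1 − Φ(2.72/√6.13)) = 2(1 − Φ(1.0986)) ≈ 0.2719

By the reflection principle for standard BM, P(τ_b ≤ t) = 2 · P(B_t ≥ b). Since B_t ~ N(0, t), P(B_t ≥ 2.72) = 1 − Φ(2.72/√t) = 1 − Φ(2.72/√6.13) = 1 − Φ(1.0986) ≈ 0.13597. Doubling: P(τ_{2.72} ≤ 6.13) ≈ 2 · 0.13597 = 0.27194 ≈ 0.2719.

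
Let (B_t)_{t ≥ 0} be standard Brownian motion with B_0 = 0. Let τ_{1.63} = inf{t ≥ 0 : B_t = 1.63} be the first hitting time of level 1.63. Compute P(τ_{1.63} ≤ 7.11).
P(τ_{1.63} ≤ 7.11) = 2(1 − Φ(1.63/√7.11)) = 2(1 − Φ(0.6113)) ≈ 0.5410

By the reflection principle for standard BM, P(τ_b ≤ t) = 2 · P(B_t ≥ b). Since B_t ~ N(0, t), P(B_t ≥ 1.63) = 1 − Φ(1.63/√t) = 1 − Φ(1.63/√7.11) = 1 − Φ(0.6113) ≈ 0.27050. Doubling: P(τ_{1.63} ≤ 7.11) ≈ 2 · 0.27050 = 0.54100 ≈ 0.5410.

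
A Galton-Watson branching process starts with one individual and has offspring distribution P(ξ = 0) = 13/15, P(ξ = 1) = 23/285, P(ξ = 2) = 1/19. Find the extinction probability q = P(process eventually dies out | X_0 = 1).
q = 1

Mean offspring μ = 0·13/15 + 1·23/285 + 2·1/19 = 53/285 ≤ 1. For μ ≤ 1 with offspring not concentrated at 1, the Galton-Watson process goes extinct almost surely, so q = 1.
(Algebraic check: The pgf is f(s) = 13/15 + 23/285·s + 1/19·s². The extinction probability q is the smallest fixed point of f in [0, 1]. Setting s = f(s):
  1/19·s² + (23/285 − 1)·s + 13/15 = 0
  1/19·s² − (13/15 + 1/19)·s + 13/15 = 0
which factors as (s − 1)·(1/19·s − 13/15) = 0, giving roots s = 1 and s = (13/15)/(1/19) = 247/15. Since 247/15 ≥ 1, the smallest root in [0, 1] is s = 1.)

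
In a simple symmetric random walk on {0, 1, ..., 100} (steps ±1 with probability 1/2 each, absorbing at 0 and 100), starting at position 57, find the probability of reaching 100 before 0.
P(hit 100 before 0) = 57/100

Let u_k = P(hit 100 before 0 | start at k). Then u_0 = 0, u_100 = 1, and u_k = u_{k-1}/2 + u_{k+1}/2 for 1 ≤ k ≤ 99. This harmonic recurrence is solved by u_k = k/100, giving u_57 = 57/100.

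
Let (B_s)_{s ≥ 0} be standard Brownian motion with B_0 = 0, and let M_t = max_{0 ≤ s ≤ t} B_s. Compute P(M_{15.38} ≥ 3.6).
P(M_{15.38} ≥ 3.6) = 2·P(B_{15.38} ≥ 3.6) = 2(1 − Φ(3.6/√15.38)) ≈ 0.3586

By the reflection principle for Brownian motion, P(M_t ≥ a) = 2 · P(B_t ≥ a) for a ≥ 0. Since B_t ~ N(0, t), P(B_t ≥ 3.6) = 1 − Φ(3.6/√t) = 1 − Φ(3.6/√15.38) = 1 − Φ(0.9180). So
  P(M_{15.38} ≥ 3.6) = 2(1 − Φ(0.9180)) ≈ 0.3586.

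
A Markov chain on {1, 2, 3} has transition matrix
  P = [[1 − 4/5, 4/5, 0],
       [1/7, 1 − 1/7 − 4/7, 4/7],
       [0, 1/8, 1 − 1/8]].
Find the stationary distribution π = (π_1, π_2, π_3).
π = (5/161, 4/23, 128/161)

This is a birth-death chain on three states, which satisfies detailed balance: π_1 · P_{12} = π_2 · P_{21} and π_2 · P_{23} = π_3 · P_{32}.
From π_1 · 4/5 = π_2 · 1/7: π_2/π_1 = (4/5)/(1/7) = 28/5.
From π_2 · 4/7 = π_3 · 1/8: π_3/π_2 = (4/7)/(1/8) = 32/7.
Take π_1 proportional to 1; then unnormalized π = (1, 28/5, 128/5). Normalize by dividing by the sum 161/5:
  π = (5/161, 4/23, 128/161).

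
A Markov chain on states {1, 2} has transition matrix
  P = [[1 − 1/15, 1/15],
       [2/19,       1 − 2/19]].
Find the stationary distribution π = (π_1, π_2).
π_1 = 30/49, π_2 = 19/49

Solve πP = π with π_1 + π_2 = 1. From πP = π: π_1 · (1 − 1/15) + π_2 · 2/19 = π_1 ⇒ π_2 · 2/19 = π_1 · 1/15 ⇒ π_2/π_1 = (1/15)/(2/19) = 19/30. Together with π_1 + π_2 = 1:
  π_1 = (2/19)/(1/15 + 2/19) = (2/19)/(49/285) = 30/49,
  π_2 = (1/15)/(1/15 + 2/19) = (1/15)/(49/285) = 19/49.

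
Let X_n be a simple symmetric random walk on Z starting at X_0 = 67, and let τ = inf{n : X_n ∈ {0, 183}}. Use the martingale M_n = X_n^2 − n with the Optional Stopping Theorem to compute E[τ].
E[τ] = 7772

M_n = X_n^2 − n is a martingale (since E[X_{n+1}^2 | F_n] = X_n^2 + 1). By OST (τ has finite mean in a bounded region), E[M_τ] = E[M_0] = X_0^2 − 0 = 67^2 = 4489. Also E[M_τ] = E[X_τ^2] − E[τ]. The walk exits at 0 or 183, with P(hit 183 first) = 67/183, so E[X_τ^2] = 183^2 · 67/183 + 0 = 12261. Thus E[τ] = E[X_τ^2] − E[M_τ] = 12261 − 4489 = 7772 = 67(183 − 67) = 7772.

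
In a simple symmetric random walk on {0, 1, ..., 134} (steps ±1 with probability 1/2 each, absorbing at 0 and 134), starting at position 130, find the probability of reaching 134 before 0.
P(hit 134 before 0) = 130/134 = 65/67

Let u_k = P(hit 134 before 0 | start at k). Then u_0 = 0, u_134 = 1, and u_k = u_{k-1}/2 + u_{k+1}/2 for 1 ≤ k ≤ 133. This harmonic recurrence is solved by u_k = k/134, giving u_130 = 130/134 = 65/67.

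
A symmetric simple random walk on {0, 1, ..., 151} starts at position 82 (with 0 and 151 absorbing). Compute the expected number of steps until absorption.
E[τ | X_0 = 82] = 5658

Let v_k = E[τ | X_0 = k]. Boundary: v_0 = v_151 = 0. Recurrence: v_k = 1 + (v_{k-1} + v_{k+1})/2 for 1 ≤ k ≤ 150. The particular solution to v_k − (v_{k-1} + v_{k+1})/2 = 1 is v_k = −k^2. Adding homogeneous solution A + B k and matching boundaries gives v_k = k (151 − k). Substituting k = 82: v_82 = 82 · 69 = 5658.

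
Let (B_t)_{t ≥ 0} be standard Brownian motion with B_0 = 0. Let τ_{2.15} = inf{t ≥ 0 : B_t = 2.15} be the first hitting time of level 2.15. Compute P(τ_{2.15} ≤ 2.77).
P(τ_{2.15} ≤ 2.77) = 2(1 − Φ(2.15/√2.77)) = 2(1 − Φ(1.2918)) ≈ 0.1964

By the reflection principle for standard BM, P(τ_b ≤ t) = 2 · P(B_t ≥ b). Since B_t ~ N(0, t), P(B_t ≥ 2.15) = 1 − Φ(2.15/√t) = 1 − Φ(2.15/√2.77) = 1 − Φ(1.2918) ≈ 0.09821. Doubling: P(τ_{2.15} ≤ 2.77) ≈ 2 · 0.09821 = 0.19642 ≈ 0.1964.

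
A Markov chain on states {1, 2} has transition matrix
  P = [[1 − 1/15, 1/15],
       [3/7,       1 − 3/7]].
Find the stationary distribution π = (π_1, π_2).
π_1 = 45/52, π_2 = 7/52

Solve πP = π with π_1 + π_2 = 1. From πP = π: π_1 · (1 − 1/15) + π_2 · 3/7 = π_1 ⇒ π_2 · 3/7 = π_1 · 1/15 ⇒ π_2/π_1 = (1/15)/(3/7) = 7/45. Together with π_1 + π_2 = 1:
  π_1 = (3/7)/(1/15 + 3/7) = (3/7)/(52/105) = 45/52,
  π_2 = (1/15)/(1/15 + 3/7) = (1/15)/(52/105) = 7/52.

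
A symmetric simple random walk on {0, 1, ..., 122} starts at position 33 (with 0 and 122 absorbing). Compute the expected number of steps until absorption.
E[τ | X_0 = 33] = 2937

Let v_k = E[τ | X_0 = k]. Boundary: v_0 = v_122 = 0. Recurrence: v_k = 1 + (v_{k-1} + v_{k+1})/2 for 1 ≤ k ≤ 121. The particular solution to v_k − (v_{k-1} + v_{k+1})/2 = 1 is v_k = −k^2. Adding homogeneous solution A + B k and matching boundaries gives v_k = k (122 − k). Substituting k = 33: v_33 = 33 · 89 = 2937.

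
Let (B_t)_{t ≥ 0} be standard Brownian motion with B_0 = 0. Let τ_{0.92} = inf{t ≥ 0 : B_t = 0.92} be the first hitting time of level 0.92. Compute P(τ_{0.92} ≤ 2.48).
P(τ_{0.92} ≤ 2.48) = 2(1 − Φ(0.92/√2.48)) = 2(1 − Φ(0.5842)) ≈ 0.5591

By the reflection principle for standard BM, P(τ_b ≤ t) = 2 · P(B_t ≥ b). Since B_t ~ N(0, t), P(B_t ≥ 0.92) = 1 − Φ(0.92/√t) = 1 − Φ(0.92/√2.48) = 1 − Φ(0.5842) ≈ 0.27954. Doubling: P(τ_{0.92} ≤ 2.48) ≈ 2 · 0.27954 = 0.55908 ≈ 0.5591.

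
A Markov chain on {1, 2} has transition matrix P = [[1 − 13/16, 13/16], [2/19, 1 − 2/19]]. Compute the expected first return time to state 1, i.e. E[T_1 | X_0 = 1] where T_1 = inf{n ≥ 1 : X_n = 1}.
E[T_1 | X_0 = 1] = 1/π_1 = 279/32

For an irreducible recurrent Markov chain with stationary distribution π, E[T_i | X_0 = i] = 1/π_i (Kac's formula). Here π_1 = (2/19)/(13/16 + 2/19) = (2/19)/(279/304) = 32/279, so E[T_1 | X_0 = 1] = 1/π_1 = (13/16 + 2/19)/(2/19) = (279/304)/(2/19) = 279/32.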